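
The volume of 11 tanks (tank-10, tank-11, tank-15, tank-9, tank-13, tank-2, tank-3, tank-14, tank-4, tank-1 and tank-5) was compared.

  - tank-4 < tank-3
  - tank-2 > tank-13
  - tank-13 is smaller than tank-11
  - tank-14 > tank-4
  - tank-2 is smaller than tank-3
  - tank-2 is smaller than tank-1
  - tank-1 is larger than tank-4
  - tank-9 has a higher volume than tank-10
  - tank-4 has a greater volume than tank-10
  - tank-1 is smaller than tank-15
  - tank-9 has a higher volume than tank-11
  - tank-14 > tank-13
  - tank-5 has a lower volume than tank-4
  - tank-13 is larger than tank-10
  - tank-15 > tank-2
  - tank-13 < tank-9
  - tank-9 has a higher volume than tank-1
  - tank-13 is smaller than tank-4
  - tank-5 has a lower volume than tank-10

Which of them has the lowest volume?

tank-5

tank-10 is not least since tank-5 < tank-10; tank-13 is not least since tank-10 < tank-13; tank-2 is not least since tank-13 < tank-2; tank-4 is not least since tank-13 < tank-4; tank-1 is not least since tank-4 < tank-1; tank-11 is not least since tank-13 < tank-11; tank-3 is not least since tank-2 < tank-3; tank-14 is not least since tank-13 < tank-14; tank-9 is not least since tank-10 < tank-9; tank-15 is not least since tank-2 < tank-15.
Only tank-5 has nothing below it, so tank-5 is the lowest volume.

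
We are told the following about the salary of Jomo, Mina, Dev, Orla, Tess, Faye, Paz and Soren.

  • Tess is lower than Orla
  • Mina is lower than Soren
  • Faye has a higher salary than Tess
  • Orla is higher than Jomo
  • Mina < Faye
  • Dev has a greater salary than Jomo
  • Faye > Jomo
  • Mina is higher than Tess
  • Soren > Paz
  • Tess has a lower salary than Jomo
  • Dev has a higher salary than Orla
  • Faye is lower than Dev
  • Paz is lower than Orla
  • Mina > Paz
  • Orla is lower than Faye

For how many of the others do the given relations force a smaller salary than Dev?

6

From Dev the given relations immediately reach Jomo, Orla, Faye.
From those, Paz, Tess, Mina — 6 in total.
No other element is forced below Dev by the given relations, so the count is 6.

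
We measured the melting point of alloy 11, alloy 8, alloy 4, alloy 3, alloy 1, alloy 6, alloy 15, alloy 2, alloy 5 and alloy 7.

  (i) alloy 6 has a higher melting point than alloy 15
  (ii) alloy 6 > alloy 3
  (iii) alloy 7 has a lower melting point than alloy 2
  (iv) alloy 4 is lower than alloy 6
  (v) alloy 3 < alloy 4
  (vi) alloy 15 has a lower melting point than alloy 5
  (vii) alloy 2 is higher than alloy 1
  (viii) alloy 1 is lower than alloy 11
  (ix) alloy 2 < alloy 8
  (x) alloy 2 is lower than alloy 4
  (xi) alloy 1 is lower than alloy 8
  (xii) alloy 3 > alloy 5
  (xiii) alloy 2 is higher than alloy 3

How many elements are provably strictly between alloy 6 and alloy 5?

3

The relations place alloy 5 below alloy 6. An element lies strictly between them when it is forced above alloy 5 and also forced below alloy 6.
Above alloy 5: {alloy 3, alloy 2, alloy 4, alloy 8}. Below alloy 6: {alloy 1, alloy 15, alloy 3, alloy 7, alloy 2, alloy 4}.
Intersection: {alloy 3, alloy 2, alloy 4} — 3.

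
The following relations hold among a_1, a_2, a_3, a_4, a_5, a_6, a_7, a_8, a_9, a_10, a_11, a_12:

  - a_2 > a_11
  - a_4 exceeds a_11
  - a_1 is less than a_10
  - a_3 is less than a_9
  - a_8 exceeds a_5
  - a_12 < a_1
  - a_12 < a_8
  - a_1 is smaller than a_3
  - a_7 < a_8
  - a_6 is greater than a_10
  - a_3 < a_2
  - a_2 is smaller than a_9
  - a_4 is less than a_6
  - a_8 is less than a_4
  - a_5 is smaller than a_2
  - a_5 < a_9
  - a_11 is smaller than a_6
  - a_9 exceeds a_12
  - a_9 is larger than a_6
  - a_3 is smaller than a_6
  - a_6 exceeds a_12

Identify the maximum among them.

a_9

a_12 is not greatest since a_12 < a_1; a_11 is not greatest since a_11 < a_2; a_1 is not greatest since a_1 < a_3; a_10 is not greatest since a_10 < a_6; a_7 is not greatest since a_7 < a_8; a_3 is not greatest since a_3 < a_6; a_5 is not greatest since a_5 < a_9; a_8 is not greatest since a_8 < a_4; a_4 is not greatest since a_4 < a_6; a_2 is not greatest since a_2 < a_9; a_6 is not greatest since a_6 < a_9.
Only a_9 has nothing above it, so a_9 is the maximum.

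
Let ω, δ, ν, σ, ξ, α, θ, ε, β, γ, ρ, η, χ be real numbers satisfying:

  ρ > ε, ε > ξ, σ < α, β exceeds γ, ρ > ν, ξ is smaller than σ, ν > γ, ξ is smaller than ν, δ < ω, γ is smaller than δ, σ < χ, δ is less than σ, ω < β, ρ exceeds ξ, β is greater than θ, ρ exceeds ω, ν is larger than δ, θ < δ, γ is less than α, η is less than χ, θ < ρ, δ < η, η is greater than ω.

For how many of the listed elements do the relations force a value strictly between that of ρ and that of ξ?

2

Chaining upward from ξ reaches: ν, ε, σ, χ, α.
Chaining downward from ρ reaches: θ, γ, δ, ν, ω, ε.
Strictly between ξ and ρ are those in both lists: ν, ε — 2 elements.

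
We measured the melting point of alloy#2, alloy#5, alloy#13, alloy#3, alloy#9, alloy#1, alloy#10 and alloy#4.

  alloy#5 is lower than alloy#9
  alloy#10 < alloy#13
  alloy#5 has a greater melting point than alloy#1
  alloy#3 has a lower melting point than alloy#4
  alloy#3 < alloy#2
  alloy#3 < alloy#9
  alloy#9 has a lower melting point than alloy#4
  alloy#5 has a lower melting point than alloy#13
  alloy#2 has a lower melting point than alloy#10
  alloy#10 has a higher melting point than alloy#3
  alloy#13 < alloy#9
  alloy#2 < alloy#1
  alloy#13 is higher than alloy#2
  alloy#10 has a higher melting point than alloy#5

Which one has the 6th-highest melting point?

alloy#1

Chaining the given pairs: alloy#3 < alloy#2 < alloy#1 < alloy#5 < alloy#10 < alloy#13 < alloy#9 < alloy#4.
The 6th largest is alloy#1.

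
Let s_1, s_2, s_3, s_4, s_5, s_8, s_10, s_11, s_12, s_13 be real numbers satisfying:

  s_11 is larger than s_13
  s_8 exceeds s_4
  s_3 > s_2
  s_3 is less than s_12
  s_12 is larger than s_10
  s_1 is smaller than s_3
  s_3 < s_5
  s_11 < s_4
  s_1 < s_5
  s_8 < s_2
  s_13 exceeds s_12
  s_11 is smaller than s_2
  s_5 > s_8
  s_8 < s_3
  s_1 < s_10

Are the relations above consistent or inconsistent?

Chaining the given relations yields s_12 < s_13 < s_11 < s_4 < s_8 < s_2 < s_3, so s_12 < s_3. But one relation states s_3 < s_12. These cannot both hold.

inconsistent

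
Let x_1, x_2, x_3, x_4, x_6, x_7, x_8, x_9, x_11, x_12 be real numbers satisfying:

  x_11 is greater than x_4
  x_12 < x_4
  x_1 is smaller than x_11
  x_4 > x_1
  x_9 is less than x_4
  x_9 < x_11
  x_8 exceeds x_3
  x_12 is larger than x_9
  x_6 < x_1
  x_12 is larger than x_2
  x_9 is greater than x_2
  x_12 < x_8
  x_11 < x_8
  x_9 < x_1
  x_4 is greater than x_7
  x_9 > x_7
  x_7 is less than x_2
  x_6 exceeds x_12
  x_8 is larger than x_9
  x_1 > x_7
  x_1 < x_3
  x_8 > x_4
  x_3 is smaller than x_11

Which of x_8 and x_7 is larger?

x_8

Link the given pairs in sequence: x_7 < x_2; x_2 < x_9; x_9 < x_12; x_12 < x_6; x_6 < x_1; x_1 < x_3; x_3 < x_11; x_11 < x_8.
Chaining these gives x_7 < x_2 < x_9 < x_12 < x_6 < x_1 < x_3 < x_11 < x_8.
So x_7 < x_8; x_8 is the larger of the two.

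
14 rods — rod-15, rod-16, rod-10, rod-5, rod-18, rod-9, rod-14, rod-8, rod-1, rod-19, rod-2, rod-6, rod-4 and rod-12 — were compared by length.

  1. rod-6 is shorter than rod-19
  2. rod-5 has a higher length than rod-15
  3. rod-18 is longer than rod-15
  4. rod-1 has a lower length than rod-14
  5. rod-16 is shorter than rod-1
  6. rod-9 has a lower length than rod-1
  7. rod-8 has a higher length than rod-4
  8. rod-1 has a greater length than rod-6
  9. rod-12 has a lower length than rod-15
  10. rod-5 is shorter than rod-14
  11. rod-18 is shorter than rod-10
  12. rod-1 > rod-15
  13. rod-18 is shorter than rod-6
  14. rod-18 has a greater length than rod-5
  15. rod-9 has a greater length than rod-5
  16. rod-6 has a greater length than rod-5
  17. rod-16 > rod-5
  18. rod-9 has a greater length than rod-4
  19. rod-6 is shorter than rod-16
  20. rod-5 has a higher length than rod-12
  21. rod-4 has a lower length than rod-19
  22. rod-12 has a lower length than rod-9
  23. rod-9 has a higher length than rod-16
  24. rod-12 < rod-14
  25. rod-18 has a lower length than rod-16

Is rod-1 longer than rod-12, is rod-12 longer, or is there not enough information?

rod-1

rod-12 < rod-15 and rod-15 < rod-5 give rod-12 < rod-5.
With rod-5 < rod-18: rod-12 < rod-15 < rod-5 < rod-18.
With rod-18 < rod-6: rod-12 < rod-15 < rod-5 < rod-18 < rod-6.
Then rod-6 < rod-16 extends the chain to rod-16.
With rod-16 < rod-1: rod-12 < rod-15 < rod-5 < rod-18 < rod-6 < rod-16 < rod-1.
So rod-1 is longer.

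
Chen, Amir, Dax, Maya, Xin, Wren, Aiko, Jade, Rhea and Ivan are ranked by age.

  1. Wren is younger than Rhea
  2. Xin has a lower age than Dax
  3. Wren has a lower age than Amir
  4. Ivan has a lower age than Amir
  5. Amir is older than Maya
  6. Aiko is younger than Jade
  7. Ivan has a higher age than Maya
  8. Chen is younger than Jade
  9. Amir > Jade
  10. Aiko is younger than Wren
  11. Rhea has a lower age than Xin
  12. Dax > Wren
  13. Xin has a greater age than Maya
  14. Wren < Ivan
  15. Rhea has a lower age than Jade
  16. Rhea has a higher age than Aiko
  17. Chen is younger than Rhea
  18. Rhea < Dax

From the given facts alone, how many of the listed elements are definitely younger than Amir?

Directly below Amir: Maya, Wren, Ivan, Jade.
One step further: Aiko, Chen, Rhea (7 so far).
Nothing else is reachable below Amir; 7 in all.

7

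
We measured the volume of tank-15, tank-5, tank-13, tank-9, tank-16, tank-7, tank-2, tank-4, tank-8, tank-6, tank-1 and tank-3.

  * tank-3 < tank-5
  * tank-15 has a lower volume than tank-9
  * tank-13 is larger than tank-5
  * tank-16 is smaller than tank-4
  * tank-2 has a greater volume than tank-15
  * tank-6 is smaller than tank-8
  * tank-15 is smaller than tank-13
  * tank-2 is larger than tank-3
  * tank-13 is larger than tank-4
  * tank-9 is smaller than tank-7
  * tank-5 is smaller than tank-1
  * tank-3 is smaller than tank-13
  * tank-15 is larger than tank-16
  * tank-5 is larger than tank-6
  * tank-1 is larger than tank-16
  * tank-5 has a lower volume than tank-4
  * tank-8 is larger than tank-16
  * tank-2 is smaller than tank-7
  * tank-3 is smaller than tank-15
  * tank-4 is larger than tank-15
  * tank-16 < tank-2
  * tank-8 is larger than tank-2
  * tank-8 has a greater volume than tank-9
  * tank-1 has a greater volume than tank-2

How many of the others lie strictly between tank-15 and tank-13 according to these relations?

Chaining upward from tank-15 reaches: tank-2, tank-9, tank-4, tank-7, tank-1, tank-8.
Chaining downward from tank-13 reaches: tank-6, tank-3, tank-16, tank-5, tank-4.
Strictly between tank-15 and tank-13 are those in both lists: tank-4 — 1 element.

1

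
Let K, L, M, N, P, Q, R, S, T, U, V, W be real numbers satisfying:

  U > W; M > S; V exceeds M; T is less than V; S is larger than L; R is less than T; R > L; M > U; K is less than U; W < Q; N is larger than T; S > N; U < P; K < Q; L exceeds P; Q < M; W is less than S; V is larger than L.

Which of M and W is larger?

M

Link the given pairs in sequence: W < U; U < P; P < L; L < R; R < T; T < N; N < S; S < M.
Chaining these gives W < U < P < L < R < T < N < S < M.
So W < M; M is the larger of the two.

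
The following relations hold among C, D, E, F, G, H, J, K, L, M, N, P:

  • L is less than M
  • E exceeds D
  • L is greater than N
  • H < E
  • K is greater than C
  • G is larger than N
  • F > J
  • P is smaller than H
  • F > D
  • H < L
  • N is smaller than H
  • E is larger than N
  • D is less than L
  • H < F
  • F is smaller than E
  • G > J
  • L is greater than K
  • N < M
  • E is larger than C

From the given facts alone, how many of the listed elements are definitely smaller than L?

6

Directly below L: K, N, D, H.
One step further: C, P (6 so far).
No other element is forced below L by the given relations, so the count is 6.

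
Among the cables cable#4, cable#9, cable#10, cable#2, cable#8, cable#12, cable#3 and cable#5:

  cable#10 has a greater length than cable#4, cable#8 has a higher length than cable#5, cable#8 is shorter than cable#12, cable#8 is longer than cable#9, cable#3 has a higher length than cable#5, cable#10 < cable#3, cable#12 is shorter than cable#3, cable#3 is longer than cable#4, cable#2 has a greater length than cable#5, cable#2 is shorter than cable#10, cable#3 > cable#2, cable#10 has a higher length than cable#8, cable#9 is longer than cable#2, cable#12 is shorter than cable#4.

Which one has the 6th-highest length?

Piecing the relations together gives one ordering: cable#5 < cable#2 < cable#9 < cable#8 < cable#12 < cable#4 < cable#10 < cable#3.
The 6th largest is cable#9.

cable#9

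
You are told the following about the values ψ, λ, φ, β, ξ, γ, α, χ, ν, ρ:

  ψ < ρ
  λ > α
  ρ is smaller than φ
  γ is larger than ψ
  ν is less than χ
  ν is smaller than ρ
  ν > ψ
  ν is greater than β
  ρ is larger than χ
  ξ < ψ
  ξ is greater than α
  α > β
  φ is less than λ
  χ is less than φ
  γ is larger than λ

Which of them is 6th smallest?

Chaining the given pairs: β < α < ξ < ψ < ν < χ < ρ < φ < λ < γ.
Counting 6 from the smallest end gives χ.

χ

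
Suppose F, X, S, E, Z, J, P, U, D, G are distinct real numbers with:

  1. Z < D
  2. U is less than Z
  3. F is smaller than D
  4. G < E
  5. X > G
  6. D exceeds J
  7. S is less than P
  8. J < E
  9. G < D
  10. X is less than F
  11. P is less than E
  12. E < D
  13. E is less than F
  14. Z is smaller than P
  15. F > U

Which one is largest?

D

Chaining downward from D: directly below it, J, Z, G, E, F; then U, X, P; then S.
That covers every other element, and nothing is given above D, so D is the largest.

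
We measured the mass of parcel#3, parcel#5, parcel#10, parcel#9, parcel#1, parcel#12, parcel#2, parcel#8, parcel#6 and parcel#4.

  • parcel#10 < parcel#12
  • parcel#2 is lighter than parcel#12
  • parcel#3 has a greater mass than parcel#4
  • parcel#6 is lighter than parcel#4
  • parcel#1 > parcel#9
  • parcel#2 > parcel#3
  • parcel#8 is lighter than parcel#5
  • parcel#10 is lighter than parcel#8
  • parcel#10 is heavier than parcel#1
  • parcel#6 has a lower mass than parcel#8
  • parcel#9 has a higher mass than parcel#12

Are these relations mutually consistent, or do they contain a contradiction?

inconsistent

Chaining the given relations yields parcel#12 < parcel#9 < parcel#1 < parcel#10, so parcel#12 < parcel#10. But one relation states parcel#10 < parcel#12. These cannot both hold.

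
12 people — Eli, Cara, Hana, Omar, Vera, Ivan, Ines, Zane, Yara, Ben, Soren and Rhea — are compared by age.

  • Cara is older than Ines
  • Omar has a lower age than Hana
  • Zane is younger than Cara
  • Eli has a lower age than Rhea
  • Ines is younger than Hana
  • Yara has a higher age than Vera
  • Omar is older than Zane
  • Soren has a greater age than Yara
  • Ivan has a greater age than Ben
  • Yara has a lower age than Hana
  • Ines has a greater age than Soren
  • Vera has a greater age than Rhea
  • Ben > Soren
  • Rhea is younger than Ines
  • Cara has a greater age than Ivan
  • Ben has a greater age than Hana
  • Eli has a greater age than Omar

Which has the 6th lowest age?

Chaining the given pairs: Zane < Omar < Eli < Rhea < Vera < Yara < Soren < Ines < Hana < Ben < Ivan < Cara.
Counting 6 from the smallest end gives Yara.

Yara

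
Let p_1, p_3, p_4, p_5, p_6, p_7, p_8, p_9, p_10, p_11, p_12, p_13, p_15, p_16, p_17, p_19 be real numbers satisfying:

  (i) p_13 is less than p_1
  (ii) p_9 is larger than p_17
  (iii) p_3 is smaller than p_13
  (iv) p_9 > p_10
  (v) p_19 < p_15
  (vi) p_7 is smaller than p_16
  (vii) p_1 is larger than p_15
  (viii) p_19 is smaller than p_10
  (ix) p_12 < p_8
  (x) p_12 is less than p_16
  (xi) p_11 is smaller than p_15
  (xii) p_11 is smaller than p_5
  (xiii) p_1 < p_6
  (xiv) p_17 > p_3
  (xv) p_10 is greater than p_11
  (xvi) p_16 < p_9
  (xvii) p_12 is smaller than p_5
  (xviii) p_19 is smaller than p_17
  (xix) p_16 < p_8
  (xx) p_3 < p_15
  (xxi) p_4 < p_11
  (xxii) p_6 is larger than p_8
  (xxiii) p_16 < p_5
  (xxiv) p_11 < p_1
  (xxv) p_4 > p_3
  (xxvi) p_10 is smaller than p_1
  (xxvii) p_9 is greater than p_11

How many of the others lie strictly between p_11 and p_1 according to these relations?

The relations place p_11 below p_1. An element lies strictly between them when it is forced above p_11 and also forced below p_1.
Above p_11: {p_15, p_10, p_5, p_9, p_6}. Below p_1: {p_3, p_19, p_4, p_15, p_10, p_13}.
Intersection: {p_15, p_10} — 2.

2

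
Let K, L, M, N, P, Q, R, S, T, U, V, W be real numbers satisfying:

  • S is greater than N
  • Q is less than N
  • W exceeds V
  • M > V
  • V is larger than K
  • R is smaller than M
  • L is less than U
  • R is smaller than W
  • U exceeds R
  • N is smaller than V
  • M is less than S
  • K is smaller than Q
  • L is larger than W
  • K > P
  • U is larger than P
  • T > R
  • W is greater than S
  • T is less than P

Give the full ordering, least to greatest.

Each adjacent pair is fixed by a given relation: R < T; T < P; P < K; K < Q; Q < N; N < V; V < M; M < S; S < W; W < L; L < U. Chaining them end to end gives the full order.

R < T < P < K < Q < N < V < M < S < W < L < U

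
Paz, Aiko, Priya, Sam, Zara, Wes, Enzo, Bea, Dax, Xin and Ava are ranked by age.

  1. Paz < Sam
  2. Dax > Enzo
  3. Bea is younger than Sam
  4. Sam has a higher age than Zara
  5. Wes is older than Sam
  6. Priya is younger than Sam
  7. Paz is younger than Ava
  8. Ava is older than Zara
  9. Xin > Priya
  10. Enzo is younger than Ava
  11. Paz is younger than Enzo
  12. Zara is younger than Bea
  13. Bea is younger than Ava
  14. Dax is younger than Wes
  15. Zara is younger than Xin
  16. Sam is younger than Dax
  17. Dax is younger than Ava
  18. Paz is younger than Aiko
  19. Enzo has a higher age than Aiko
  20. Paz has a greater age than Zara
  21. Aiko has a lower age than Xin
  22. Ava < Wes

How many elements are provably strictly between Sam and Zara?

2

Chaining upward from Zara reaches: Paz, Aiko, Bea, Enzo, Xin, Dax, Ava, Wes.
Chaining downward from Sam reaches: Priya, Paz, Bea.
Strictly between Zara and Sam are those in both lists: Paz, Bea — 2 elements.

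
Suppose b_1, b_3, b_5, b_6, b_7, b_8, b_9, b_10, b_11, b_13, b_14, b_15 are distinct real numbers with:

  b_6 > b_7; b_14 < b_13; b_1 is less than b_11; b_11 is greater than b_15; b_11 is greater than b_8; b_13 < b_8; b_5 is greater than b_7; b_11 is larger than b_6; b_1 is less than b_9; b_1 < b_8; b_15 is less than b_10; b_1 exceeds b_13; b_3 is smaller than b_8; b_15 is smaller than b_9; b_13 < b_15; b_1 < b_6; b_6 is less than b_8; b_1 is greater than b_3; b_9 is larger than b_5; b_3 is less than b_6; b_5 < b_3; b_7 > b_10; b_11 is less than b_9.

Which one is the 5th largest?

Piecing the relations together gives one ordering: b_14 < b_13 < b_15 < b_10 < b_7 < b_5 < b_3 < b_1 < b_6 < b_8 < b_11 < b_9.
Counting 5 from the largest end gives b_1.

b_1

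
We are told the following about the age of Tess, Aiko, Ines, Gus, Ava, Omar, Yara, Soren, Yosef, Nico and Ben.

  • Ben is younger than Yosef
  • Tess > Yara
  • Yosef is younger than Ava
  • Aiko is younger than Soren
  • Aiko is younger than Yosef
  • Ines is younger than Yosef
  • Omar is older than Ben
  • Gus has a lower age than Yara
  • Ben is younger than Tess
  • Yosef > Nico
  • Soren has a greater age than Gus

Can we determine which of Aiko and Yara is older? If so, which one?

undetermined

Following every chain through Yara: above Yara we get Tess; below Yara we get Gus.
Aiko is not reached, and no chain runs the other way from Aiko to Yara.
So the given relations leave the order of Yara and Aiko undetermined.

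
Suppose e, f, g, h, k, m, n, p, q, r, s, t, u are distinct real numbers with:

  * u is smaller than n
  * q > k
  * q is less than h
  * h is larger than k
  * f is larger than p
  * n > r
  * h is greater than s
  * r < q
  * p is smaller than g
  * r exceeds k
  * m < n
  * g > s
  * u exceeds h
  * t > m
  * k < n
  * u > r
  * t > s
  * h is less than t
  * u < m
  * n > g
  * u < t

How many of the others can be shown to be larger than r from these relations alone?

The elements the relations force above r are q, h, u, m, t, n — no chain reaches any other.
That is 6.

6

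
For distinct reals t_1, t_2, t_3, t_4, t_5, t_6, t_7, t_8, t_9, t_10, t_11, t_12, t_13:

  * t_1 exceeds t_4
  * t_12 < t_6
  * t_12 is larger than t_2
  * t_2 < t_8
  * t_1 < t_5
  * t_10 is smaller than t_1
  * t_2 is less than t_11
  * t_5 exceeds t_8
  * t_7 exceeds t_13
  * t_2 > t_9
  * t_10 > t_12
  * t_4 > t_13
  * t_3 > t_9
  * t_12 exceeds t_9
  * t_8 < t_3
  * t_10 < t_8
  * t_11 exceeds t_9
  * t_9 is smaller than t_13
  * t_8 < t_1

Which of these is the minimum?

t_13 is not least since t_9 < t_13; t_7 is not least since t_13 < t_7; t_2 is not least since t_9 < t_2; t_12 is not least since t_2 < t_12; t_11 is not least since t_9 < t_11; t_4 is not least since t_13 < t_4; t_10 is not least since t_12 < t_10; t_6 is not least since t_12 < t_6; t_8 is not least since t_2 < t_8; t_3 is not least since t_8 < t_3; t_1 is not least since t_8 < t_1; t_5 is not least since t_8 < t_5.
Only t_9 has nothing below it, so t_9 is the minimum.

t_9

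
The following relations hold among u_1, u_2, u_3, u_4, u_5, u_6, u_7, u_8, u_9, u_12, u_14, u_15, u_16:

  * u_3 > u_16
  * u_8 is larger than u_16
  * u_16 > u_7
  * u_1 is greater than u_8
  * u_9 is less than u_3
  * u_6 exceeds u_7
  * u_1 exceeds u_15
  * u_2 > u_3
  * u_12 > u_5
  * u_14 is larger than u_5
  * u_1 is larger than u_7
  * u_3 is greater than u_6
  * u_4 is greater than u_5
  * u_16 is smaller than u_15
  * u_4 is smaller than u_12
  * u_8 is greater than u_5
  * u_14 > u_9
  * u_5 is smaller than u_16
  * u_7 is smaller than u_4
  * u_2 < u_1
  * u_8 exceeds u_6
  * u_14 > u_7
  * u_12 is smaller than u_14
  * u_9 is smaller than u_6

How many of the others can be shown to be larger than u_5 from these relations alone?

9

Directly above u_5: u_4, u_12, u_16, u_14, u_8.
One step further: u_15, u_3, u_1 (8 so far).
One step further: u_2 (9 so far).
No other element is forced above u_5 by the given relations, so the count is 9.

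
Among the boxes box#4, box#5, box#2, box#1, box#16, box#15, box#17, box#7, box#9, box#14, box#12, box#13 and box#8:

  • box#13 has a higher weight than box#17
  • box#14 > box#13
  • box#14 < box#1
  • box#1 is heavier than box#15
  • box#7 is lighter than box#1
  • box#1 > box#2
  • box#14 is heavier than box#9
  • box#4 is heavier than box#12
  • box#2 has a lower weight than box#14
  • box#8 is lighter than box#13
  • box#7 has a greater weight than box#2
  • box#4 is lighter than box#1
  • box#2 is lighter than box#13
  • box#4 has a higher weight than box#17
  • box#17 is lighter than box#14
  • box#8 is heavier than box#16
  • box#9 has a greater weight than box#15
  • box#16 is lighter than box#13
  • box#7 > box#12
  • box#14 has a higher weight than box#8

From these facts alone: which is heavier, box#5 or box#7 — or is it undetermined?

Following every chain through box#5: nothing is chained to box#5.
box#7 is not reached, and no chain runs the other way from box#7 to box#5.
So the given relations leave the order of box#5 and box#7 undetermined.

undetermined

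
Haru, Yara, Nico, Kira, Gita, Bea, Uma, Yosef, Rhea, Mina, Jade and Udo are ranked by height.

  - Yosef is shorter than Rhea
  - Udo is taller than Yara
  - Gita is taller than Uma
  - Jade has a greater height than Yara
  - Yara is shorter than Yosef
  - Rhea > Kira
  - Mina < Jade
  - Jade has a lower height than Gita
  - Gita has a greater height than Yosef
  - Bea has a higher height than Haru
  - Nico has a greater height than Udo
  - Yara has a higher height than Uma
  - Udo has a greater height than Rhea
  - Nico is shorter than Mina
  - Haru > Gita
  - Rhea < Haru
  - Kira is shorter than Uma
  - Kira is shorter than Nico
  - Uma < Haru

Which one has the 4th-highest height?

Piecing the relations together gives one ordering: Kira < Uma < Yara < Yosef < Rhea < Udo < Nico < Mina < Jade < Gita < Haru < Bea.
Counting 4 from the largest end gives Jade.

Jade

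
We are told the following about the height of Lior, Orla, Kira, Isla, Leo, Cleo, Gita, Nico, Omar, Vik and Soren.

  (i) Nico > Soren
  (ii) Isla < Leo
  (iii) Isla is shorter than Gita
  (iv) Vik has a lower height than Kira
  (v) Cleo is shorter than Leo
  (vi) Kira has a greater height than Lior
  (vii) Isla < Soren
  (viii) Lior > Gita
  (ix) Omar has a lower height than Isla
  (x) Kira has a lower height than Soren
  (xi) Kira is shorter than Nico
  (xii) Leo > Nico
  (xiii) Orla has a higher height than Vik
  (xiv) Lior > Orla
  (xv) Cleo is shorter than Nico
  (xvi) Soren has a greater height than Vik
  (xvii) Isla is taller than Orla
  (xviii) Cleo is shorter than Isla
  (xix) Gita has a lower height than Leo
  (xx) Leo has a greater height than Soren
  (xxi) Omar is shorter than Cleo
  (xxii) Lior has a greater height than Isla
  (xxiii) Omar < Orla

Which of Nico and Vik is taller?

Vik < Orla < Isla < Gita < Lior < Kira < Soren < Nico, by transitivity through Orla, Isla, Gita, Lior, Kira, Soren.
So Vik < Nico; Nico is the taller of the two.

Nico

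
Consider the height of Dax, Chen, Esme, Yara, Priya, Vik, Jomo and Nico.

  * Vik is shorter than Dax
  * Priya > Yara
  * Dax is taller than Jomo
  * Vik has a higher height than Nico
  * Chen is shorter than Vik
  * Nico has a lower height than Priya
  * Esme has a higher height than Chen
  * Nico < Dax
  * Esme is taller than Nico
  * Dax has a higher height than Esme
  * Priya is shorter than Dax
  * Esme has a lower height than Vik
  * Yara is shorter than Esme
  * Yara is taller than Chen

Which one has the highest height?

Chaining downward from Dax: directly below it, Nico, Jomo, Esme, Priya, Vik; then Chen, Yara.
That covers every other element, and nothing is given above Dax, so Dax is the highest height.

Dax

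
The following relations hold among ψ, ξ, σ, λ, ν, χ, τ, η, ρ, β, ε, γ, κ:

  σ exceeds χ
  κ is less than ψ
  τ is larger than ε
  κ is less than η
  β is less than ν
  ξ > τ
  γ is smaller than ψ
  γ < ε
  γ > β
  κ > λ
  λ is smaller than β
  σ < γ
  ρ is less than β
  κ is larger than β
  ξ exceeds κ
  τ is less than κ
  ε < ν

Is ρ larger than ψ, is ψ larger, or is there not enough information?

Chaining the given relations: ρ < β < γ < ε < τ < κ < ψ.
So ψ is larger.

ψ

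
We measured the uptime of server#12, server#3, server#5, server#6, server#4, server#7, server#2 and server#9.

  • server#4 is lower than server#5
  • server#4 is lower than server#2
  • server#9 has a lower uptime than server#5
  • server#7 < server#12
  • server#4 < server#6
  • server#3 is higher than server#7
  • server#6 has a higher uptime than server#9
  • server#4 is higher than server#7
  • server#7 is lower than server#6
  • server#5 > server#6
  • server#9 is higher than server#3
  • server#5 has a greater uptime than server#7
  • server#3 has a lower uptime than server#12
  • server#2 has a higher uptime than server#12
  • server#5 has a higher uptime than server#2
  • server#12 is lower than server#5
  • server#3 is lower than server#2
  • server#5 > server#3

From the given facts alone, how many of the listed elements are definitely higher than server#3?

5

The elements the relations force above server#3 are server#12, server#2, server#9, server#6, server#5 — no chain reaches any other.
That is 5.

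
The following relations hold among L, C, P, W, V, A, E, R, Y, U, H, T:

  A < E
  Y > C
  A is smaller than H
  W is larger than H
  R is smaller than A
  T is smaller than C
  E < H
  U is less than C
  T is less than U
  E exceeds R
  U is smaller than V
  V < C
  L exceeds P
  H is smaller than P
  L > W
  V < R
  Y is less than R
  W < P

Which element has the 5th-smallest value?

Y

The consecutive relations fix a unique order: T < U < V < C < Y < R < A < E < H < W < P < L.
The 5th smallest is Y.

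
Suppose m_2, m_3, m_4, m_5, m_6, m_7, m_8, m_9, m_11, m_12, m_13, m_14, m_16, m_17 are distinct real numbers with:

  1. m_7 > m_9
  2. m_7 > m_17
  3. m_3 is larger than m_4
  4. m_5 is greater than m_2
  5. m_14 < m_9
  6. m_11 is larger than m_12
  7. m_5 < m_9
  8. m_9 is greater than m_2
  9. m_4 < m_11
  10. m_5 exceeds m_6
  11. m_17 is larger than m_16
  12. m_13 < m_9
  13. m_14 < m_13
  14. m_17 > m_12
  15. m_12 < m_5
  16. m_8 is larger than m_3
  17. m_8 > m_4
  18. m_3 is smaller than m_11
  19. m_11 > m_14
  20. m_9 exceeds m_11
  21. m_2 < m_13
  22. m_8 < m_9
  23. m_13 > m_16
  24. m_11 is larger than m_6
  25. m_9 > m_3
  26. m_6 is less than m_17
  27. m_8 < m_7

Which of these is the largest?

Chaining downward from m_7: directly below it, m_8, m_17, m_9; then m_6, m_2, m_14, m_12, m_16, m_4, m_3, m_13, m_5, m_11.
That covers every other element, and nothing is given above m_7, so m_7 is the largest.

m_7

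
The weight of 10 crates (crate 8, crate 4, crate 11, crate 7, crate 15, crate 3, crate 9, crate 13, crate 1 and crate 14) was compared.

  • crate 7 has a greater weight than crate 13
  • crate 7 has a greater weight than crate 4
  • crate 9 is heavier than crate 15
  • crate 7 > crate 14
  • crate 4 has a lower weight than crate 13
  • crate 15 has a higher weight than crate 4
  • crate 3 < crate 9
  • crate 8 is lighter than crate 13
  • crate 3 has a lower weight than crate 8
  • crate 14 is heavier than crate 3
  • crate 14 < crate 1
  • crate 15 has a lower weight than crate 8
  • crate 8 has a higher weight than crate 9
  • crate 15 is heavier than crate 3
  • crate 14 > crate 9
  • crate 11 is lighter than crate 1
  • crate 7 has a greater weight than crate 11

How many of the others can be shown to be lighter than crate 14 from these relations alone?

4

From crate 14 the given relations immediately reach crate 3, crate 9.
From those, crate 15 — 3 in total.
From those, crate 4 — 4 in total.
No other element is forced below crate 14 by the given relations, so the count is 4.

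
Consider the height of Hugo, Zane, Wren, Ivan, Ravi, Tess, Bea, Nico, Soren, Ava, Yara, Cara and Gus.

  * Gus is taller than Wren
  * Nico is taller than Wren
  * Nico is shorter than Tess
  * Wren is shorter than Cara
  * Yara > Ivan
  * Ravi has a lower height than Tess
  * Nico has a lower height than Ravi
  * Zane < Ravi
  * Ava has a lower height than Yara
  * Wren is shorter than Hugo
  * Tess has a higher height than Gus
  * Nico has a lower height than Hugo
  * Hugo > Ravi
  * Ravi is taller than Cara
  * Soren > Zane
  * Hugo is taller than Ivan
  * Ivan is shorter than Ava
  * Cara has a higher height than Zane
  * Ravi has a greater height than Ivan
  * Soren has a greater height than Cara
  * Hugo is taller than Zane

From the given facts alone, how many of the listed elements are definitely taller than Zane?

5

From Zane the given relations immediately reach Cara, Ravi, Hugo, Soren.
From those, Tess — 5 in total.
Nothing else is reachable above Zane; 5 in all.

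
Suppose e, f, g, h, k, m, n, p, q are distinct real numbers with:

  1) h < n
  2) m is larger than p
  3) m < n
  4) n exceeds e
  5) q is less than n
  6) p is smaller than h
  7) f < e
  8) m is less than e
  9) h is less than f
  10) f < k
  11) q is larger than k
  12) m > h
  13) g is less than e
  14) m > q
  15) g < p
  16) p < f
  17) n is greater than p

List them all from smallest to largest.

The consecutive links are each given: g < p; p < h; h < f; f < k; k < q; q < m; m < e; e < n.

g < p < h < f < k < q < m < e < n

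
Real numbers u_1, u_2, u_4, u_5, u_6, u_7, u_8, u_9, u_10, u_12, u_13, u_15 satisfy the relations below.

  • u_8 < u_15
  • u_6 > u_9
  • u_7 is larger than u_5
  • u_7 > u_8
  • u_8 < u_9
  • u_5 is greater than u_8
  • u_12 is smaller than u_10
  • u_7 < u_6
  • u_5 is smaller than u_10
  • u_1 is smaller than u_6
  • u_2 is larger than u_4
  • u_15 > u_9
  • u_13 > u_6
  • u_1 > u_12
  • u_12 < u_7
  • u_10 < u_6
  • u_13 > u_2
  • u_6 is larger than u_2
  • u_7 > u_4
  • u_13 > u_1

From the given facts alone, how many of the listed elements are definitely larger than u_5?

From u_5 the given relations immediately reach u_7, u_10.
From those, u_6 — 3 in total.
From those, u_13 — 4 in total.
Nothing else is reachable above u_5; 4 in all.

4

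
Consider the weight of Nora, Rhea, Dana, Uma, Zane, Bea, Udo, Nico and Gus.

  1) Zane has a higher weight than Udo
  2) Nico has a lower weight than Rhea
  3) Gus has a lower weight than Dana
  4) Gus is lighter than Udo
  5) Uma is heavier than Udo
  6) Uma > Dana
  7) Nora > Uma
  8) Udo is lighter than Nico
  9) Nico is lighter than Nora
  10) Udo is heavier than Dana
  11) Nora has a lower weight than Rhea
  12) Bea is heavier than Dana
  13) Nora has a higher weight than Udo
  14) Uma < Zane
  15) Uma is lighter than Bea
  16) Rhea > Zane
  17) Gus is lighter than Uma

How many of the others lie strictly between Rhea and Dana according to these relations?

The relations place Dana below Rhea. An element lies strictly between them when it is forced above Dana and also forced below Rhea.
Above Dana: {Udo, Nico, Uma, Bea, Zane, Nora}. Below Rhea: {Gus, Udo, Nico, Uma, Zane, Nora}.
Intersection: {Udo, Nico, Uma, Zane, Nora} — 5.

5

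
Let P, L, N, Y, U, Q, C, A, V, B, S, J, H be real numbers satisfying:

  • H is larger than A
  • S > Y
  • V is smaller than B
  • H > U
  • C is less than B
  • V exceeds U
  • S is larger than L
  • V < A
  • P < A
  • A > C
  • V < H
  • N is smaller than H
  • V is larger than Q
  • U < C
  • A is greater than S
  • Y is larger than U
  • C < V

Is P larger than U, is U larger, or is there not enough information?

undetermined

Following every chain through U: above U we get C, Y, S, V, A, B, H.
P is not reached, and no chain runs the other way from P to U.
So the given relations leave the order of U and P undetermined.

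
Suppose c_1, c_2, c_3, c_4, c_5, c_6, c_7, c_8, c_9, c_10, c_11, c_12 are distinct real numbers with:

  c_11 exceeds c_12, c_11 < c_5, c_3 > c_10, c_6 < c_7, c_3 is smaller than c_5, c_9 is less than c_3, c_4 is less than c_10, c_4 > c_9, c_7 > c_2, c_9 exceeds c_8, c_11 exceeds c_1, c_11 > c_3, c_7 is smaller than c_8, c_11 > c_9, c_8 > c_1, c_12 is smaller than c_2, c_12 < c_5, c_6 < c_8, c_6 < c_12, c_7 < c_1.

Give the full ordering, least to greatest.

c_6 < c_12 < c_2 < c_7 < c_1 < c_8 < c_9 < c_4 < c_10 < c_3 < c_11 < c_5

Nothing is placed below c_6, so it is least; from there c_6 < c_12; c_12 < c_2; c_2 < c_7; c_7 < c_1; c_1 < c_8; c_8 < c_9; c_9 < c_4; c_4 < c_10; c_10 < c_3; c_3 < c_11; c_11 < c_5, each given directly.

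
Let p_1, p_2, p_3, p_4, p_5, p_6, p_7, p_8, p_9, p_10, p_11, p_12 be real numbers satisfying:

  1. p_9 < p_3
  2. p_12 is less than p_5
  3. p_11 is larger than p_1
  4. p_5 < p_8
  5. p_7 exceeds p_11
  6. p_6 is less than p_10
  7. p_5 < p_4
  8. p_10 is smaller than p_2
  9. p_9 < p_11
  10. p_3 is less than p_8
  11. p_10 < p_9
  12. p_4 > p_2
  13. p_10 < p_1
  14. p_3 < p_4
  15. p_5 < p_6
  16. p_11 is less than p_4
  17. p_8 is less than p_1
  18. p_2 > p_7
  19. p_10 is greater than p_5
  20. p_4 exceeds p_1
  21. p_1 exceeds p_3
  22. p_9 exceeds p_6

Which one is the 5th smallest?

p_9

The consecutive relations fix a unique order: p_12 < p_5 < p_6 < p_10 < p_9 < p_3 < p_8 < p_1 < p_11 < p_7 < p_2 < p_4.
Counting 5 from the smallest end gives p_9.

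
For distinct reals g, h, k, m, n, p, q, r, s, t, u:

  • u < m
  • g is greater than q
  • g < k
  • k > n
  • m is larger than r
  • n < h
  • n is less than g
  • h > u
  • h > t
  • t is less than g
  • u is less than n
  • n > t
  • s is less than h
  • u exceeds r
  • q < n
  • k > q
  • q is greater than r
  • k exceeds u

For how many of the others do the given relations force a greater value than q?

4

From q the given relations immediately reach n, g, k.
From those, h — 4 in total.
No other element is forced above q by the given relations, so the count is 4.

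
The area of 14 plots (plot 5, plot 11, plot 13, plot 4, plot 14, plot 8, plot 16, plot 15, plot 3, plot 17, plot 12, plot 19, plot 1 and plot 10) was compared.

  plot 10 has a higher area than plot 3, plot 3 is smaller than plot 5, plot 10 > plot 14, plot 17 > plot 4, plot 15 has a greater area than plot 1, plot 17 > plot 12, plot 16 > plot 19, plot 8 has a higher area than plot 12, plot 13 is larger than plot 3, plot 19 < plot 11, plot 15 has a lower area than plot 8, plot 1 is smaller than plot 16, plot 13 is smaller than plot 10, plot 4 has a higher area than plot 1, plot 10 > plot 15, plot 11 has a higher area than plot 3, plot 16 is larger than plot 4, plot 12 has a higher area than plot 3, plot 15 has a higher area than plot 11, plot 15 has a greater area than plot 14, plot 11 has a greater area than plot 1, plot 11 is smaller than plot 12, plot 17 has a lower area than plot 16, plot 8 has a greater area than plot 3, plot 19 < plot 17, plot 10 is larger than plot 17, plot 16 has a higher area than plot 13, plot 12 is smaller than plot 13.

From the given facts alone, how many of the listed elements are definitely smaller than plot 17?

6

Directly below plot 17: plot 19, plot 12, plot 4.
One step further: plot 1, plot 3, plot 11 (6 so far).
Nothing else is reachable below plot 17; 6 in all.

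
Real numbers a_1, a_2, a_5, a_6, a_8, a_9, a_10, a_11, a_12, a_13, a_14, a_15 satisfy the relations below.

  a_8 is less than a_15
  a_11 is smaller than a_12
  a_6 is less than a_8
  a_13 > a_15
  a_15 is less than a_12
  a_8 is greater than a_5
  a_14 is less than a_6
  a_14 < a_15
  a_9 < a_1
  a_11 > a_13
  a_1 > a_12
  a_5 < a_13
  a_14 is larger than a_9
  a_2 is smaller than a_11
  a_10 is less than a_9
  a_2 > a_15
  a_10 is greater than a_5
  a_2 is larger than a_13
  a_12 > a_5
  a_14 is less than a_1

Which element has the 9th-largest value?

Piecing the relations together gives one ordering: a_5 < a_10 < a_9 < a_14 < a_6 < a_8 < a_15 < a_13 < a_2 < a_11 < a_12 < a_1.
Counting 9 from the largest end gives a_14.

a_14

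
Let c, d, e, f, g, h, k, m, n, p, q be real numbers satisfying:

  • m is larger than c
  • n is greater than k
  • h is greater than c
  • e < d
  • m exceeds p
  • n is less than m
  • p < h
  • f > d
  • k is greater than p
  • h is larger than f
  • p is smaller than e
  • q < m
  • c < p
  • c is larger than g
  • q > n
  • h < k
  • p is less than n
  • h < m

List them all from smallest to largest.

g < c < p < e < d < f < h < k < n < q < m

The consecutive links are each given: g < c; c < p; p < e; e < d; d < f; f < h; h < k; k < n; n < q; q < m.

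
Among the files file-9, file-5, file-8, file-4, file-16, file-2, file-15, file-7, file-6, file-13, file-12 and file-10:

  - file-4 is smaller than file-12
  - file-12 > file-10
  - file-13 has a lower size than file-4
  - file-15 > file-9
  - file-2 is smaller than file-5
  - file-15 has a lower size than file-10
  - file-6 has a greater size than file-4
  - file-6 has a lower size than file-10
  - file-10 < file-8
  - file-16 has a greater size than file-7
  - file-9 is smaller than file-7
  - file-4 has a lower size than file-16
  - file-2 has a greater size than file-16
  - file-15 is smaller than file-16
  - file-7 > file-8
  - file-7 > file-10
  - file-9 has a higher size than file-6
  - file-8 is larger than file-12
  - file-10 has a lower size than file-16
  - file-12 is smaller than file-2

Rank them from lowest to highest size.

Each adjacent pair is fixed by a given relation: file-13 < file-4; file-4 < file-6; file-6 < file-9; file-9 < file-15; file-15 < file-10; file-10 < file-12; file-12 < file-8; file-8 < file-7; file-7 < file-16; file-16 < file-2; file-2 < file-5. Chaining them end to end gives the full order.

file-13 < file-4 < file-6 < file-9 < file-15 < file-10 < file-12 < file-8 < file-7 < file-16 < file-2 < file-5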